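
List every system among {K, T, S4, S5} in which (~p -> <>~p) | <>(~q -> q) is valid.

T-tableau for the negation ~((~p -> <>~p) | <>(~q -> q)):
1. ~((~p -> <>~p) | <>(~q -> q)), w0
2. ~(~p -> <>~p), w0   [~|-rule on 1]
3. ~<>(~q -> q), w0   [~|-rule on 1]
4. ~p, w0   [~->-rule on 2]
5. ~<>~p, w0   [~->-rule on 2]
6. ~(~q -> q), w0   [~<>-rule on 3 via w0Rw0]
7. ~q, w0   [~->-rule on 6]
8. p, w0   [~<>-rule on 5 via w0Rw0]
Accessibility: w0Rw0
Branch closes: p and ~p both at w0.
Every branch closes (one shown): valid in T, hence also in S4, S5 (every theorem of T is a theorem of S4 and S5).
K-tableau for the negation ~((~p -> <>~p) | <>(~q -> q)):
1. ~((~p -> <>~p) | <>(~q -> q)), w0
2. ~(~p -> <>~p), w0   [~|-rule on 1]
3. ~<>(~q -> q), w0   [~|-rule on 1]
4. ~p, w0   [~->-rule on 2]
5. ~<>~p, w0   [~->-rule on 2]
Complete open branch: countermodel on a K-frame, so not valid in K.

T, S4, S5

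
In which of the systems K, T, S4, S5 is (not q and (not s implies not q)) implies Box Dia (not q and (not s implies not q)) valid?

S5-tableau for the negation not ((not q and (not s implies not q)) implies Box Dia (not q and (not s implies not q))):
1. not ((not q and (not s implies not q)) implies Box Dia (not q and (not s implies not q))), 0
2. not q and (not s implies not q), 0   [neg-implies-rule on 1]
3. not Box Dia (not q and (not s implies not q)), 0   [neg-implies-rule on 1]
4. not q, 0   [and-rule on 2]
5. not s implies not q, 0   [and-rule on 2]
6. not Dia (not q and (not s implies not q)), 1   [neg-Box-rule on 3: fresh world 1, 0R1]
7. not (not q and (not s implies not q)), 0   [neg-Dia-rule on 6 via 1R0]
8. not (not q and (not s implies not q)), 1   [neg-Dia-rule on 6 via 1R1]
9. not (not s implies not q), 0   [neg-and-rule on 7 (branches; this branch)]
10. not s, 0   [neg-implies-rule on 9]
11. q, 0   [neg-implies-rule on 9]
Accessibility: 0R0, 0R1, 1R0, 1R1
Branch closes: q and not q both at 0.
Every branch closes (one shown): valid in S5.
S4-tableau for the negation not ((not q and (not s implies not q)) implies Box Dia (not q and (not s implies not q))):
1. not ((not q and (not s implies not q)) implies Box Dia (not q and (not s implies not q))), 0
2. not q and (not s implies not q), 0   [neg-implies-rule on 1]
3. not Box Dia (not q and (not s implies not q)), 0   [neg-implies-rule on 1]
4. not q, 0   [and-rule on 2]
5. not s implies not q, 0   [and-rule on 2]
6. not Dia (not q and (not s implies not q)), 1   [neg-Box-rule on 3: fresh world 1, 0R1]
7. not (not q and (not s implies not q)), 1   [neg-Dia-rule on 6 via 1R1]
8. not (not s implies not q), 1   [neg-and-rule on 7 (branches; this branch)]
9. not s, 1   [neg-implies-rule on 8]
10. q, 1   [neg-implies-rule on 8]
Accessibility: 0R0, 0R1, 1R1
Complete open branch: countermodel on an S4-frame, so not valid in S4, nor in K, T (the same frame is also a K-frame and a T-frame).

S5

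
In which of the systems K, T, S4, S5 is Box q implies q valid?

K-tableau for the negation not (Box q implies q):
1. not (Box q implies q), 0
2. Box q, 0
3. not q, 0
Complete open branch: countermodel on a K-frame, so not valid in K.
T-tableau for the negation not (Box q implies q):
1. not (Box q implies q), 0
2. Box q, 0
3. not q, 0
4. q, 0
Accessibility: 0R0
Branch closes: q and not q both at 0.
Every branch closes (one shown): valid in T, hence also in S4, S5 (every theorem of T is a theorem of S4 and S5).

T, S4, S5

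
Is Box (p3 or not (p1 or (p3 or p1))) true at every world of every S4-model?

Tableau for the negation not Box (p3 or not (p1 or (p3 or p1))):
1. not Box (p3 or not (p1 or (p3 or p1))), u
2. not (p3 or not (p1 or (p3 or p1))), v
3. not p3, v
4. p1 or (p3 or p1), v
5. p3 or p1, v
6. p1, v
Accessibility: uRu, uRv, vRv
The negation has an open branch (countermodel exists).

Not valid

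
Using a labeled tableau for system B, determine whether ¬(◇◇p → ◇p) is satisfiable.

Yes, satisfiable

1. ¬(◇◇p → ◇p), 0
2. ◇◇p, 0   [¬→-rule on 1]
3. ¬◇p, 0   [¬→-rule on 1]
4. ¬p, 0   [¬◇-rule on 3 via 0R0]
5. ◇p, 1   [◇-rule on 2: fresh world 1, 0R1]
6. ¬p, 1   [¬◇-rule on 3 via 0R1]
7. p, 2   [◇-rule on 5: fresh world 2, 1R2]
Accessibility: 0R0, 0R1, 1R0, 1R1, 1R2, 2R1, 2R2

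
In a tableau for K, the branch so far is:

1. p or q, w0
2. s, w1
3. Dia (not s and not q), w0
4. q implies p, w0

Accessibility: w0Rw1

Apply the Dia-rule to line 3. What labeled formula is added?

a fresh world w2 with w0Rw2, and not s and not q at w2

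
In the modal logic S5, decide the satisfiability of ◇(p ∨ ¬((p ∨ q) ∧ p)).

Satisfiable

1. ◇(p ∨ ¬((p ∨ q) ∧ p)), u
2. p ∨ ¬((p ∨ q) ∧ p), v
3. ¬((p ∨ q) ∧ p), v
4. ¬p, v
Accessibility: uRu, uRv, vRu, vRv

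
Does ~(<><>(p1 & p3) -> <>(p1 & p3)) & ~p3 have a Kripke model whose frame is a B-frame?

1. ~(<><>(p1 & p3) -> <>(p1 & p3)) & ~p3, 0
2. ~(<><>(p1 & p3) -> <>(p1 & p3)), 0   [&-rule on 1]
3. ~p3, 0   [&-rule on 1]
4. <><>(p1 & p3), 0   [~->-rule on 2]
5. ~<>(p1 & p3), 0   [~->-rule on 2]
6. ~(p1 & p3), 0   [~<>-rule on 5 via 0R0]
7. <>(p1 & p3), 1   [<>-rule on 4: fresh world 1, 0R1]
8. ~(p1 & p3), 1   [~<>-rule on 5 via 0R1]
9. ~p3, 1   [~&-rule on 8 (branches; this branch)]
10. p1 & p3, 2   [<>-rule on 7: fresh world 2, 1R2]
11. p1, 2   [&-rule on 10]
12. p3, 2   [&-rule on 10]
Accessibility: 0R0, 0R1, 1R0, 1R1, 1R2, 2R1, 2R2

Satisfiable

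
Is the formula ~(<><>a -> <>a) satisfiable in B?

Satisfiable (open branch found)

1. ~(<><>a -> <>a), w0
2. <><>a, w0
3. ~<>a, w0
4. ~a, w0
5. <>a, w1
6. ~a, w1
7. a, w2
Accessibility: w0Rw0, w0Rw1, w1Rw0, w1Rw1, w1Rw2, w2Rw1, w2Rw2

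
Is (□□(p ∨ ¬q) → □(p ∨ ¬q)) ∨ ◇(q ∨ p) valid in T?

Valid

Tableau for the negation ¬((□□(p ∨ ¬q) → □(p ∨ ¬q)) ∨ ◇(q ∨ p)):
1. ¬((□□(p ∨ ¬q) → □(p ∨ ¬q)) ∨ ◇(q ∨ p)), u
2. ¬(□□(p ∨ ¬q) → □(p ∨ ¬q)), u
3. ¬◇(q ∨ p), u
4. □□(p ∨ ¬q), u
5. ¬□(p ∨ ¬q), u
6. ¬(q ∨ p), u
7. ¬q, u
8. ¬p, u
9. □(p ∨ ¬q), u
10. p ∨ ¬q, u
11. ¬(p ∨ ¬q), v
12. ¬p, v
13. q, v
14. ¬(q ∨ p), v
15. ¬q, v
Accessibility: uRu, uRv, vRv
Branch closes: q and ¬q both at v.
Every branch of the negation's tableau closes; the branch above is one of them.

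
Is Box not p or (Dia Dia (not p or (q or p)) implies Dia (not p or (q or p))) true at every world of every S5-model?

Tableau for the negation not (Box not p or (Dia Dia (not p or (q or p)) implies Dia (not p or (q or p)))):
1. not (Box not p or (Dia Dia (not p or (q or p)) implies Dia (not p or (q or p)))), w0
2. not Box not p, w0
3. not (Dia Dia (not p or (q or p)) implies Dia (not p or (q or p))), w0
4. Dia Dia (not p or (q or p)), w0
5. not Dia (not p or (q or p)), w0
6. not (not p or (q or p)), w0
7. p, w0
8. not (q or p), w0
9. not q, w0
10. not p, w0
Accessibility: w0Rw0
Branch closes: p and not p both at w0.
Every branch of the negation's tableau closes; the branch above is one of them.

Valid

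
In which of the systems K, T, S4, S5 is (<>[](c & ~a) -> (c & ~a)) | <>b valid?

S5-tableau for the negation ~((<>[](c & ~a) -> (c & ~a)) | <>b):
1. ~((<>[](c & ~a) -> (c & ~a)) | <>b), 0
2. ~(<>[](c & ~a) -> (c & ~a)), 0   [~|-rule on 1]
3. ~<>b, 0   [~|-rule on 1]
4. <>[](c & ~a), 0   [~->-rule on 2]
5. ~(c & ~a), 0   [~->-rule on 2]
6. ~b, 0   [~<>-rule on 3 via 0R0]
7. a, 0   [~&-rule on 5 (branches; this branch)]
8. [](c & ~a), 1   [<>-rule on 4: fresh world 1, 0R1]
9. ~b, 1   [~<>-rule on 3 via 0R1]
10. c & ~a, 0   [[]-rule on 8 via 1R0]
11. c, 0   [&-rule on 10]
12. ~a, 0   [&-rule on 10]
Accessibility: 0R0, 0R1, 1R0, 1R1
Branch closes: a and ~a both at 0.
Every branch closes (one shown): valid in S5.
S4-tableau for the negation ~((<>[](c & ~a) -> (c & ~a)) | <>b):
1. ~((<>[](c & ~a) -> (c & ~a)) | <>b), 0
2. ~(<>[](c & ~a) -> (c & ~a)), 0   [~|-rule on 1]
3. ~<>b, 0   [~|-rule on 1]
4. <>[](c & ~a), 0   [~->-rule on 2]
5. ~(c & ~a), 0   [~->-rule on 2]
6. ~b, 0   [~<>-rule on 3 via 0R0]
7. a, 0   [~&-rule on 5 (branches; this branch)]
8. [](c & ~a), 1   [<>-rule on 4: fresh world 1, 0R1]
9. ~b, 1   [~<>-rule on 3 via 0R1]
10. c & ~a, 1   [[]-rule on 8 via 1R1]
11. c, 1   [&-rule on 10]
12. ~a, 1   [&-rule on 10]
Accessibility: 0R0, 0R1, 1R1
Complete open branch: countermodel on an S4-frame, so not valid in S4, nor in K, T (the same frame is also a K-frame and a T-frame).

S5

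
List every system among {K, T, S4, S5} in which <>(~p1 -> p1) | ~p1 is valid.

K-tableau for the negation ~(<>(~p1 -> p1) | ~p1):
1. ~(<>(~p1 -> p1) | ~p1), w0
2. ~<>(~p1 -> p1), w0   [~|-rule on 1]
3. p1, w0   [~|-rule on 1]
Complete open branch: countermodel on a K-frame, so not valid in K.
T-tableau for the negation ~(<>(~p1 -> p1) | ~p1):
1. ~(<>(~p1 -> p1) | ~p1), w0
2. ~<>(~p1 -> p1), w0   [~|-rule on 1]
3. p1, w0   [~|-rule on 1]
4. ~(~p1 -> p1), w0   [~<>-rule on 2 via w0Rw0]
5. ~p1, w0   [~->-rule on 4]
Accessibility: w0Rw0
Branch closes: p1 and ~p1 both at w0.
Every branch closes (one shown): valid in T, hence also in S4, S5 (every theorem of T is a theorem of S4 and S5).

T, S4, S5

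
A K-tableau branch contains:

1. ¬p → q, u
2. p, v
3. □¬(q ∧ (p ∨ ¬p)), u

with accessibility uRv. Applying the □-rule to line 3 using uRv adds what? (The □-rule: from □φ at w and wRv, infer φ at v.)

¬(q ∧ (p ∨ ¬p)), v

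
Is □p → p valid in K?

Tableau for the negation ¬(□p → p):
1. ¬(□p → p), w0
2. □p, w0
3. ¬p, w0
The negation has an open branch (countermodel exists).

Invalid (countermodel exists)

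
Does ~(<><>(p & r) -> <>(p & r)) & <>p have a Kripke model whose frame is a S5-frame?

Unsatisfiable (every branch closes)

1. ~(<><>(p & r) -> <>(p & r)) & <>p, 0
2. ~(<><>(p & r) -> <>(p & r)), 0
3. <>p, 0
4. <><>(p & r), 0
5. ~<>(p & r), 0
6. ~(p & r), 0
7. ~r, 0
8. p, 1
9. ~(p & r), 1
10. ~r, 1
11. <>(p & r), 2
12. ~(p & r), 2
13. ~r, 2
14. p & r, 3
15. p, 3
16. r, 3
17. ~(p & r), 3
18. ~r, 3
Accessibility: 0R0, 0R1, 0R2, 0R3, 1R0, 1R1, 1R2, 1R3, 2R0, 2R1, 2R2, 2R3, 3R0, 3R1, 3R2, 3R3
Branch closes: r and ~r both at 3.
Every branch closes; the branch above is one of them.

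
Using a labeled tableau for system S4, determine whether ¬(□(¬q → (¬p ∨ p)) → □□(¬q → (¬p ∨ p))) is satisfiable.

1. ¬(□(¬q → (¬p ∨ p)) → □□(¬q → (¬p ∨ p))), u
2. □(¬q → (¬p ∨ p)), u
3. ¬□□(¬q → (¬p ∨ p)), u
4. ¬q → (¬p ∨ p), u
5. ¬p ∨ p, u
6. p, u
7. ¬□(¬q → (¬p ∨ p)), v
8. ¬q → (¬p ∨ p), v
9. ¬p ∨ p, v
10. p, v
11. ¬(¬q → (¬p ∨ p)), w
12. ¬q, w
13. ¬(¬p ∨ p), w
14. p, w
15. ¬p, w
Accessibility: uRu, uRv, uRw, vRv, vRw, wRw
Branch closes: p and ¬p both at w.
(One branch shown.) All branches close.

Unsatisfiable (every branch closes)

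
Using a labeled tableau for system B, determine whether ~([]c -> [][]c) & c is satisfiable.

1. ~([]c -> [][]c) & c, 0
2. ~([]c -> [][]c), 0
3. c, 0
4. []c, 0
5. ~[][]c, 0
6. ~[]c, 1
7. c, 1
8. ~c, 2
Accessibility: 0R0, 0R1, 1R0, 1R1, 1R2, 2R1, 2R2

Satisfiable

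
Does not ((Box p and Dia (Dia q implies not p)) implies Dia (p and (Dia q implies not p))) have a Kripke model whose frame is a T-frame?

1. not ((Box p and Dia (Dia q implies not p)) implies Dia (p and (Dia q implies not p))), u
2. Box p and Dia (Dia q implies not p), u
3. not Dia (p and (Dia q implies not p)), u
4. Box p, u
5. Dia (Dia q implies not p), u
6. not (p and (Dia q implies not p)), u
7. p, u
8. not (Dia q implies not p), u
9. Dia q, u
10. Dia q implies not p, v
11. not (p and (Dia q implies not p)), v
12. p, v
13. not Dia q, v
14. not q, v
15. not (Dia q implies not p), v
16. Dia q, v
17. q, w
18. not (p and (Dia q implies not p)), w
19. p, w
20. not (Dia q implies not p), w
21. Dia q, w
22. q, x
23. not q, x
Accessibility: uRu, uRv, uRw, vRv, vRx, wRw, xRx
Branch closes: q and not q both at x.
Every branch closes; the branch above is one of them.

Unsatisfiable (every branch closes)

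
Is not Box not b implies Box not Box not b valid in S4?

Tableau for the negation not (not Box not b implies Box not Box not b):
1. not (not Box not b implies Box not Box not b), w0
2. not Box not b, w0   [neg-implies-rule on 1]
3. not Box not Box not b, w0   [neg-implies-rule on 1]
4. b, w1   [neg-Box-rule on 2: fresh world w1, w0Rw1]
5. Box not b, w2   [neg-Box-rule on 3: fresh world w2, w0Rw2]
6. not b, w2   [Box-rule on 5 via w2Rw2]
Accessibility: w0Rw0, w0Rw1, w0Rw2, w1Rw1, w2Rw2
The negation has an open branch (countermodel exists).

Invalid (countermodel exists)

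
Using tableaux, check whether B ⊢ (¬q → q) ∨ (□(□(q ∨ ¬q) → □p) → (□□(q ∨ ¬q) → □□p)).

Valid

Tableau for the negation ¬((¬q → q) ∨ (□(□(q ∨ ¬q) → □p) → (□□(q ∨ ¬q) → □□p))):
1. ¬((¬q → q) ∨ (□(□(q ∨ ¬q) → □p) → (□□(q ∨ ¬q) → □□p))), 0
2. ¬(¬q → q), 0
3. ¬(□(□(q ∨ ¬q) → □p) → (□□(q ∨ ¬q) → □□p)), 0
4. ¬q, 0
5. □(□(q ∨ ¬q) → □p), 0
6. ¬(□□(q ∨ ¬q) → □□p), 0
7. □□(q ∨ ¬q), 0
8. ¬□□p, 0
9. □(q ∨ ¬q) → □p, 0
10. □(q ∨ ¬q), 0
11. q ∨ ¬q, 0
12. □p, 0
13. p, 0
14. ¬□p, 1
15. □(q ∨ ¬q) → □p, 1
16. □(q ∨ ¬q), 1
17. q ∨ ¬q, 1
18. p, 1
19. ¬□(q ∨ ¬q), 1
20. ¬q, 1
21. ¬p, 2
22. q ∨ ¬q, 2
23. ¬q, 2
24. ¬(q ∨ ¬q), 3
25. ¬q, 3
26. q, 3
Accessibility: 0R0, 0R1, 1R0, 1R1, 1R2, 1R3, 2R1, 2R2, 3R1, 3R3
Branch closes: q and ¬q both at 3.
Every branch of the negation's tableau closes; the branch above is one of them.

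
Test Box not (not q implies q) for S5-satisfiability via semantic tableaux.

Satisfiable

1. Box not (not q implies q), w0
2. not (not q implies q), w0
3. not q, w0
Accessibility: w0Rw0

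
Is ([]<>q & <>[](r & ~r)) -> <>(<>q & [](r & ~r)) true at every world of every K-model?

Tableau for the negation ~(([]<>q & <>[](r & ~r)) -> <>(<>q & [](r & ~r))):
1. ~(([]<>q & <>[](r & ~r)) -> <>(<>q & [](r & ~r))), 0
2. []<>q & <>[](r & ~r), 0
3. ~<>(<>q & [](r & ~r)), 0
4. []<>q, 0
5. <>[](r & ~r), 0
6. [](r & ~r), 1
7. ~(<>q & [](r & ~r)), 1
8. <>q, 1
9. ~[](r & ~r), 1
10. q, 2
11. r & ~r, 2
12. r, 2
13. ~r, 2
Accessibility: 0R1, 1R2
Branch closes: r and ~r both at 2.
Every branch of the negation's tableau closes; the branch above is one of them.

Valid in K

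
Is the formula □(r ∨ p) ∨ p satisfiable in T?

Yes, satisfiable

1. □(r ∨ p) ∨ p, u
2. p, u   [∨-rule on 1 (branches; this branch)]
Accessibility: uRu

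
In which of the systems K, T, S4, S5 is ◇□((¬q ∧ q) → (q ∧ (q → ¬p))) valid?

T, S4, S5

T-tableau for the negation ¬◇□((¬q ∧ q) → (q ∧ (q → ¬p))):
1. ¬◇□((¬q ∧ q) → (q ∧ (q → ¬p))), u
2. ¬□((¬q ∧ q) → (q ∧ (q → ¬p))), u
3. ¬((¬q ∧ q) → (q ∧ (q → ¬p))), v
4. ¬q ∧ q, v
5. ¬(q ∧ (q → ¬p)), v
6. ¬q, v
7. q, v
Accessibility: uRu, uRv, vRv
Branch closes: q and ¬q both at v.
Every branch closes (one shown): valid in T, hence also in S4, S5 (every theorem of T is a theorem of S4 and S5).
K-tableau for the negation ¬◇□((¬q ∧ q) → (q ∧ (q → ¬p))):
1. ¬◇□((¬q ∧ q) → (q ∧ (q → ¬p))), u
Complete open branch: countermodel on a K-frame, so not valid in K.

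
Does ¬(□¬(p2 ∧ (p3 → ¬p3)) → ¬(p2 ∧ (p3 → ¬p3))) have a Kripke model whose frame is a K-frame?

1. ¬(□¬(p2 ∧ (p3 → ¬p3)) → ¬(p2 ∧ (p3 → ¬p3))), w0
2. □¬(p2 ∧ (p3 → ¬p3)), w0   [¬→-rule on 1]
3. p2 ∧ (p3 → ¬p3), w0   [¬→-rule on 1]
4. p2, w0   [∧-rule on 3]
5. p3 → ¬p3, w0   [∧-rule on 3]
6. ¬p3, w0   [→-rule on 5 (branches; this branch)]

Yes, satisfiable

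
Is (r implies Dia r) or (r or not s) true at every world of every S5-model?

Valid

Tableau for the negation not ((r implies Dia r) or (r or not s)):
1. not ((r implies Dia r) or (r or not s)), u
2. not (r implies Dia r), u
3. not (r or not s), u
4. r, u
5. not Dia r, u
6. not r, u
7. s, u
Accessibility: uRu
Branch closes: r and not r both at u.
Every branch of the negation's tableau closes; the branch above is one of them.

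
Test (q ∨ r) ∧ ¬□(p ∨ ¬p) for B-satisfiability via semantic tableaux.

Unsatisfiable

1. (q ∨ r) ∧ ¬□(p ∨ ¬p), w0
2. q ∨ r, w0
3. ¬□(p ∨ ¬p), w0
4. r, w0
5. ¬(p ∨ ¬p), w1
6. ¬p, w1
7. p, w1
Accessibility: w0Rw0, w0Rw1, w1Rw0, w1Rw1
Branch closes: p and ¬p both at w1.
Every branch closes; the branch above is one of them.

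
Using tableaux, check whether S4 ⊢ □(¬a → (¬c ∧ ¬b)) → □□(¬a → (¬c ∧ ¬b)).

Valid in S4

Tableau for the negation ¬(□(¬a → (¬c ∧ ¬b)) → □□(¬a → (¬c ∧ ¬b))):
1. ¬(□(¬a → (¬c ∧ ¬b)) → □□(¬a → (¬c ∧ ¬b))), 0
2. □(¬a → (¬c ∧ ¬b)), 0
3. ¬□□(¬a → (¬c ∧ ¬b)), 0
4. ¬a → (¬c ∧ ¬b), 0
5. ¬c ∧ ¬b, 0
6. ¬c, 0
7. ¬b, 0
8. ¬□(¬a → (¬c ∧ ¬b)), 1
9. ¬a → (¬c ∧ ¬b), 1
10. ¬c ∧ ¬b, 1
11. ¬c, 1
12. ¬b, 1
13. ¬(¬a → (¬c ∧ ¬b)), 2
14. ¬a, 2
15. ¬(¬c ∧ ¬b), 2
16. ¬a → (¬c ∧ ¬b), 2
17. b, 2
18. ¬c ∧ ¬b, 2
19. ¬c, 2
20. ¬b, 2
Accessibility: 0R0, 0R1, 0R2, 1R1, 1R2, 2R2
Branch closes: b and ¬b both at 2.
Every branch of the negation's tableau closes; the branch above is one of them.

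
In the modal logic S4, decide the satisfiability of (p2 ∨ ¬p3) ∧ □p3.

1. (p2 ∨ ¬p3) ∧ □p3, u
2. p2 ∨ ¬p3, u
3. □p3, u
4. p3, u
5. p2, u
Accessibility: uRu

Satisfiable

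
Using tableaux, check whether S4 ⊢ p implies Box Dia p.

Not valid

Tableau for the negation not (p implies Box Dia p):
1. not (p implies Box Dia p), w0
2. p, w0
3. not Box Dia p, w0
4. not Dia p, w1
5. not p, w1
Accessibility: w0Rw0, w0Rw1, w1Rw1
The negation has an open branch (countermodel exists).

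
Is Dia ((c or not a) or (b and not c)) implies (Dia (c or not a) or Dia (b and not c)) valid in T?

Yes, valid

Tableau for the negation not (Dia ((c or not a) or (b and not c)) implies (Dia (c or not a) or Dia (b and not c))):
1. not (Dia ((c or not a) or (b and not c)) implies (Dia (c or not a) or Dia (b and not c))), w0
2. Dia ((c or not a) or (b and not c)), w0   [neg-implies-rule on 1]
3. not (Dia (c or not a) or Dia (b and not c)), w0   [neg-implies-rule on 1]
4. not Dia (c or not a), w0   [neg-or-rule on 3]
5. not Dia (b and not c), w0   [neg-or-rule on 3]
6. not (c or not a), w0   [neg-Dia-rule on 4 via w0Rw0]
7. not c, w0   [neg-or-rule on 6]
8. a, w0   [neg-or-rule on 6]
9. not (b and not c), w0   [neg-Dia-rule on 5 via w0Rw0]
10. not b, w0   [neg-and-rule on 9 (branches; this branch)]
11. (c or not a) or (b and not c), w1   [Dia-rule on 2: fresh world w1, w0Rw1]
12. not (c or not a), w1   [neg-Dia-rule on 4 via w0Rw1]
13. not c, w1   [neg-or-rule on 12]
14. a, w1   [neg-or-rule on 12]
15. not (b and not c), w1   [neg-Dia-rule on 5 via w0Rw1]
16. b and not c, w1   [or-rule on 11 (branches; this branch)]
17. b, w1   [and-rule on 16]
18. c, w1   [neg-and-rule on 15 (branches; this branch)]
Accessibility: w0Rw0, w0Rw1, w1Rw1
Branch closes: c and not c both at w1.
Every branch of the negation's tableau closes; the branch above is one of them.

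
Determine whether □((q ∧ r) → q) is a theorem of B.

Tableau for the negation ¬□((q ∧ r) → q):
1. ¬□((q ∧ r) → q), u
2. ¬((q ∧ r) → q), v   [¬□-rule on 1: fresh world v, uRv]
3. q ∧ r, v   [¬→-rule on 2]
4. ¬q, v   [¬→-rule on 2]
5. q, v   [∧-rule on 3]
6. r, v   [∧-rule on 3]
Accessibility: uRu, uRv, vRu, vRv
Branch closes: q and ¬q both at v.
All branches of the negation close; one closing branch shown above.

Valid in B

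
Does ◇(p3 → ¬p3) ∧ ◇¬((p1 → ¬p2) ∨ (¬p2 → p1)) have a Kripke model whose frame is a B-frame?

No, unsatisfiable

1. ◇(p3 → ¬p3) ∧ ◇¬((p1 → ¬p2) ∨ (¬p2 → p1)), 0
2. ◇(p3 → ¬p3), 0
3. ◇¬((p1 → ¬p2) ∨ (¬p2 → p1)), 0
4. p3 → ¬p3, 1
5. ¬p3, 1
6. ¬((p1 → ¬p2) ∨ (¬p2 → p1)), 2
7. ¬(p1 → ¬p2), 2
8. ¬(¬p2 → p1), 2
9. p1, 2
10. p2, 2
11. ¬p2, 2
12. ¬p1, 2
Accessibility: 0R0, 0R1, 0R2, 1R0, 1R1, 2R0, 2R2
Branch closes: p2 and ¬p2 both at 2.
Every branch closes; the branch above is one of them.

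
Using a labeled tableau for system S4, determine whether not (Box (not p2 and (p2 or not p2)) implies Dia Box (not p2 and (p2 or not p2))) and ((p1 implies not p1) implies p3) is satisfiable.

No, unsatisfiable

1. not (Box (not p2 and (p2 or not p2)) implies Dia Box (not p2 and (p2 or not p2))) and ((p1 implies not p1) implies p3), w0
2. not (Box (not p2 and (p2 or not p2)) implies Dia Box (not p2 and (p2 or not p2))), w0
3. (p1 implies not p1) implies p3, w0
4. Box (not p2 and (p2 or not p2)), w0
5. not Dia Box (not p2 and (p2 or not p2)), w0
6. not p2 and (p2 or not p2), w0
7. not p2, w0
8. p2 or not p2, w0
9. not Box (not p2 and (p2 or not p2)), w0
10. not (p1 implies not p1), w0
11. p1, w0
12. not (not p2 and (p2 or not p2)), w1
13. not p2 and (p2 or not p2), w1
14. not p2, w1
15. p2 or not p2, w1
16. not Box (not p2 and (p2 or not p2)), w1
17. not (p2 or not p2), w1
18. p2, w1
Accessibility: w0Rw0, w0Rw1, w1Rw1
Branch closes: p2 and not p2 both at w1.
(One branch shown.) All branches close.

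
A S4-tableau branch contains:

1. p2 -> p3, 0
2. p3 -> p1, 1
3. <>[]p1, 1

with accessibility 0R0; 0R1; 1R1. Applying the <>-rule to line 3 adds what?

a fresh world 2 with 1R2, and []p1 at 2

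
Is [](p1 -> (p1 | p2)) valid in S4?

Valid

Tableau for the negation ~[](p1 -> (p1 | p2)):
1. ~[](p1 -> (p1 | p2)), 0
2. ~(p1 -> (p1 | p2)), 1   [~[]-rule on 1: fresh world 1, 0R1]
3. p1, 1   [~->-rule on 2]
4. ~(p1 | p2), 1   [~->-rule on 2]
5. ~p1, 1   [~|-rule on 4]
6. ~p2, 1   [~|-rule on 4]
Accessibility: 0R0, 0R1, 1R1
Branch closes: p1 and ~p1 both at 1.
All branches of the negation close; one closing branch shown above.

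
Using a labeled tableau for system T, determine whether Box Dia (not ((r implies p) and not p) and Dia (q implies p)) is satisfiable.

Satisfiable (open branch found)

1. Box Dia (not ((r implies p) and not p) and Dia (q implies p)), w0
2. Dia (not ((r implies p) and not p) and Dia (q implies p)), w0
3. not ((r implies p) and not p) and Dia (q implies p), w1
4. not ((r implies p) and not p), w1
5. Dia (q implies p), w1
6. Dia (not ((r implies p) and not p) and Dia (q implies p)), w1
7. p, w1
8. q implies p, w2
9. p, w2
10. not ((r implies p) and not p) and Dia (q implies p), w3
11. not ((r implies p) and not p), w3
12. Dia (q implies p), w3
13. p, w3
14. q implies p, w4
15. p, w4
Accessibility: w0Rw0, w0Rw1, w1Rw1, w1Rw2, w1Rw3, w2Rw2, w3Rw3, w3Rw4, w4Rw4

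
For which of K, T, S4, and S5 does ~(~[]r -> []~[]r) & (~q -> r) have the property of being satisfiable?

K, T, S4

S5-tableau for the formula:
1. ~(~[]r -> []~[]r) & (~q -> r), u
2. ~(~[]r -> []~[]r), u
3. ~q -> r, u
4. ~[]r, u
5. ~[]~[]r, u
6. q, u
7. ~r, v
8. []r, w
9. r, u
10. r, v
Accessibility: uRu, uRv, uRw, vRu, vRv, vRw, wRu, wRv, wRw
Branch closes: r and ~r both at v.
Every branch closes (one shown): unsatisfiable in S5.
S4-tableau for the formula:
1. ~(~[]r -> []~[]r) & (~q -> r), u
2. ~(~[]r -> []~[]r), u
3. ~q -> r, u
4. ~[]r, u
5. ~[]~[]r, u
6. r, u
7. ~r, v
8. []r, w
9. r, w
Accessibility: uRu, uRv, uRw, vRv, wRw
Complete open branch: satisfiable in S4, hence also in K, T (this S4-model is also a K-model and a T-model).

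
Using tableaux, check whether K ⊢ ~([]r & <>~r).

Valid

Tableau for the negation []r & <>~r:
1. []r & <>~r, 0
2. []r, 0   [&-rule on 1]
3. <>~r, 0   [&-rule on 1]
4. ~r, 1   [<>-rule on 3: fresh world 1, 0R1]
5. r, 1   [[]-rule on 2 via 0R1]
Accessibility: 0R1
Branch closes: r and ~r both at 1.
Every branch of the negation's tableau closes; the branch above is one of them.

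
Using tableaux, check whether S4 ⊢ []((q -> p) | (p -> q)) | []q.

Valid

Tableau for the negation ~([]((q -> p) | (p -> q)) | []q):
1. ~([]((q -> p) | (p -> q)) | []q), 0
2. ~[]((q -> p) | (p -> q)), 0
3. ~[]q, 0
4. ~((q -> p) | (p -> q)), 1
5. ~(q -> p), 1
6. ~(p -> q), 1
7. q, 1
8. ~p, 1
9. p, 1
10. ~q, 1
Accessibility: 0R0, 0R1, 1R1
Branch closes: p and ~p both at 1.
All branches of the negation close; one closing branch shown above.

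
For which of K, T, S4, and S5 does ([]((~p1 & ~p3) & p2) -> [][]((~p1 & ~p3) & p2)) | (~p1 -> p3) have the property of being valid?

T-tableau for the negation ~(([]((~p1 & ~p3) & p2) -> [][]((~p1 & ~p3) & p2)) | (~p1 -> p3)):
1. ~(([]((~p1 & ~p3) & p2) -> [][]((~p1 & ~p3) & p2)) | (~p1 -> p3)), u
2. ~([]((~p1 & ~p3) & p2) -> [][]((~p1 & ~p3) & p2)), u
3. ~(~p1 -> p3), u
4. []((~p1 & ~p3) & p2), u
5. ~[][]((~p1 & ~p3) & p2), u
6. ~p1, u
7. ~p3, u
8. (~p1 & ~p3) & p2, u
9. ~p1 & ~p3, u
10. p2, u
11. ~[]((~p1 & ~p3) & p2), v
12. (~p1 & ~p3) & p2, v
13. ~p1 & ~p3, v
14. p2, v
15. ~p1, v
16. ~p3, v
17. ~((~p1 & ~p3) & p2), w
18. ~p2, w
Accessibility: uRu, uRv, vRv, vRw, wRw
Complete open branch: countermodel on a T-frame, so not valid in T, nor in K (the same frame is also a K-frame).
S4-tableau for the negation ~(([]((~p1 & ~p3) & p2) -> [][]((~p1 & ~p3) & p2)) | (~p1 -> p3)):
1. ~(([]((~p1 & ~p3) & p2) -> [][]((~p1 & ~p3) & p2)) | (~p1 -> p3)), u
2. ~([]((~p1 & ~p3) & p2) -> [][]((~p1 & ~p3) & p2)), u
3. ~(~p1 -> p3), u
4. []((~p1 & ~p3) & p2), u
5. ~[][]((~p1 & ~p3) & p2), u
6. ~p1, u
7. ~p3, u
8. (~p1 & ~p3) & p2, u
9. ~p1 & ~p3, u
10. p2, u
11. ~[]((~p1 & ~p3) & p2), v
12. (~p1 & ~p3) & p2, v
13. ~p1 & ~p3, v
14. p2, v
15. ~p1, v
16. ~p3, v
17. ~((~p1 & ~p3) & p2), w
18. (~p1 & ~p3) & p2, w
19. ~p1 & ~p3, w
20. p2, w
21. ~p1, w
22. ~p3, w
23. ~(~p1 & ~p3), w
24. p3, w
Accessibility: uRu, uRv, uRw, vRv, vRw, wRw
Branch closes: p3 and ~p3 both at w.
Every branch closes (one shown): valid in S4, hence also in S5 (every theorem of S4 is a theorem of S5).

S4, S5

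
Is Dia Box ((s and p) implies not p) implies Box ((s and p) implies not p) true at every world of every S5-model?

Yes, valid

Tableau for the negation not (Dia Box ((s and p) implies not p) implies Box ((s and p) implies not p)):
1. not (Dia Box ((s and p) implies not p) implies Box ((s and p) implies not p)), u
2. Dia Box ((s and p) implies not p), u   [neg-implies-rule on 1]
3. not Box ((s and p) implies not p), u   [neg-implies-rule on 1]
4. Box ((s and p) implies not p), v   [Dia-rule on 2: fresh world v, uRv]
5. (s and p) implies not p, u   [Box-rule on 4 via vRu]
6. (s and p) implies not p, v   [Box-rule on 4 via vRv]
7. not (s and p), u   [implies-rule on 5 (branches; this branch)]
8. not (s and p), v   [implies-rule on 6 (branches; this branch)]
9. not p, u   [neg-and-rule on 7 (branches; this branch)]
10. not p, v   [neg-and-rule on 8 (branches; this branch)]
11. not ((s and p) implies not p), w   [neg-Box-rule on 3: fresh world w, uRw]
12. s and p, w   [neg-implies-rule on 11]
13. p, w   [neg-implies-rule on 11]
14. s, w   [and-rule on 12]
15. (s and p) implies not p, w   [Box-rule on 4 via vRw]
16. not (s and p), w   [implies-rule on 15 (branches; this branch)]
17. not p, w   [neg-and-rule on 16 (branches; this branch)]
Accessibility: uRu, uRv, uRw, vRu, vRv, vRw, wRu, wRv, wRw
Branch closes: p and not p both at w.
Every branch of the negation's tableau closes; the branch above is one of them.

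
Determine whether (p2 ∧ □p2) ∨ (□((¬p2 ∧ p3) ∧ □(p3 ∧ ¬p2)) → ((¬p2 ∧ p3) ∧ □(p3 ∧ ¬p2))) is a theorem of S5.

Tableau for the negation ¬((p2 ∧ □p2) ∨ (□((¬p2 ∧ p3) ∧ □(p3 ∧ ¬p2)) → ((¬p2 ∧ p3) ∧ □(p3 ∧ ¬p2)))):
1. ¬((p2 ∧ □p2) ∨ (□((¬p2 ∧ p3) ∧ □(p3 ∧ ¬p2)) → ((¬p2 ∧ p3) ∧ □(p3 ∧ ¬p2)))), w0
2. ¬(p2 ∧ □p2), w0
3. ¬(□((¬p2 ∧ p3) ∧ □(p3 ∧ ¬p2)) → ((¬p2 ∧ p3) ∧ □(p3 ∧ ¬p2))), w0
4. □((¬p2 ∧ p3) ∧ □(p3 ∧ ¬p2)), w0
5. ¬((¬p2 ∧ p3) ∧ □(p3 ∧ ¬p2)), w0
6. (¬p2 ∧ p3) ∧ □(p3 ∧ ¬p2), w0
7. ¬p2 ∧ p3, w0
8. □(p3 ∧ ¬p2), w0
9. ¬p2, w0
10. p3, w0
11. p3 ∧ ¬p2, w0
12. ¬□p2, w0
13. ¬□(p3 ∧ ¬p2), w0
14. ¬p2, w1
15. (¬p2 ∧ p3) ∧ □(p3 ∧ ¬p2), w1
16. ¬p2 ∧ p3, w1
17. □(p3 ∧ ¬p2), w1
18. p3, w1
19. p3 ∧ ¬p2, w1
20. ¬(p3 ∧ ¬p2), w2
21. (¬p2 ∧ p3) ∧ □(p3 ∧ ¬p2), w2
22. ¬p2 ∧ p3, w2
23. □(p3 ∧ ¬p2), w2
24. ¬p2, w2
25. p3, w2
26. p3 ∧ ¬p2, w2
27. p2, w2
Accessibility: w0Rw0, w0Rw1, w0Rw2, w1Rw0, w1Rw1, w1Rw2, w2Rw0, w2Rw1, w2Rw2
Branch closes: p2 and ¬p2 both at w2.
All branches of the negation close; one closing branch shown above.

Yes, valid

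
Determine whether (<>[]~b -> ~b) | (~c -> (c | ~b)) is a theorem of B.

Tableau for the negation ~((<>[]~b -> ~b) | (~c -> (c | ~b))):
1. ~((<>[]~b -> ~b) | (~c -> (c | ~b))), 0
2. ~(<>[]~b -> ~b), 0
3. ~(~c -> (c | ~b)), 0
4. <>[]~b, 0
5. b, 0
6. ~c, 0
7. ~(c | ~b), 0
8. []~b, 1
9. ~b, 0
Accessibility: 0R0, 0R1, 1R0, 1R1
Branch closes: b and ~b both at 0.
All branches of the negation close; one closing branch shown above.

Yes, valid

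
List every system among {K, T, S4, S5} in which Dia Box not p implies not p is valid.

S5-tableau for the negation not (Dia Box not p implies not p):
1. not (Dia Box not p implies not p), u
2. Dia Box not p, u
3. p, u
4. Box not p, v
5. not p, u
Accessibility: uRu, uRv, vRu, vRv
Branch closes: p and not p both at u.
Every branch closes (one shown): valid in S5.
S4-tableau for the negation not (Dia Box not p implies not p):
1. not (Dia Box not p implies not p), u
2. Dia Box not p, u
3. p, u
4. Box not p, v
5. not p, v
Accessibility: uRu, uRv, vRv
Complete open branch: countermodel on an S4-frame, so not valid in S4, nor in K, T (the same frame is also a K-frame and a T-frame).

S5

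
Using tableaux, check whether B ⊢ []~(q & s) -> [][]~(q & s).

Tableau for the negation ~([]~(q & s) -> [][]~(q & s)):
1. ~([]~(q & s) -> [][]~(q & s)), w0
2. []~(q & s), w0
3. ~[][]~(q & s), w0
4. ~(q & s), w0
5. ~s, w0
6. ~[]~(q & s), w1
7. ~(q & s), w1
8. ~s, w1
9. q & s, w2
10. q, w2
11. s, w2
Accessibility: w0Rw0, w0Rw1, w1Rw0, w1Rw1, w1Rw2, w2Rw1, w2Rw2
The negation has an open branch (countermodel exists).

Not valid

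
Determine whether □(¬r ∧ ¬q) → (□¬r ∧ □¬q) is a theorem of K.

Yes, valid

Tableau for the negation ¬(□(¬r ∧ ¬q) → (□¬r ∧ □¬q)):
1. ¬(□(¬r ∧ ¬q) → (□¬r ∧ □¬q)), w0
2. □(¬r ∧ ¬q), w0
3. ¬(□¬r ∧ □¬q), w0
4. ¬□¬q, w0
5. q, w1
6. ¬r ∧ ¬q, w1
7. ¬r, w1
8. ¬q, w1
Accessibility: w0Rw1
Branch closes: q and ¬q both at w1.
Every branch of the negation's tableau closes; the branch above is one of them.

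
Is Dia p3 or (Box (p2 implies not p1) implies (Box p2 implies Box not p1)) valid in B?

Tableau for the negation not (Dia p3 or (Box (p2 implies not p1) implies (Box p2 implies Box not p1))):
1. not (Dia p3 or (Box (p2 implies not p1) implies (Box p2 implies Box not p1))), w0
2. not Dia p3, w0
3. not (Box (p2 implies not p1) implies (Box p2 implies Box not p1)), w0
4. Box (p2 implies not p1), w0
5. not (Box p2 implies Box not p1), w0
6. Box p2, w0
7. not Box not p1, w0
8. not p3, w0
9. p2 implies not p1, w0
10. p2, w0
11. not p1, w0
12. p1, w1
13. not p3, w1
14. p2 implies not p1, w1
15. p2, w1
16. not p1, w1
Accessibility: w0Rw0, w0Rw1, w1Rw0, w1Rw1
Branch closes: p1 and not p1 both at w1.
All branches of the negation close; one closing branch shown above.

Valid in B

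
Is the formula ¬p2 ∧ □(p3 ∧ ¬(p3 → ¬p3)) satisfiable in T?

1. ¬p2 ∧ □(p3 ∧ ¬(p3 → ¬p3)), 0
2. ¬p2, 0   [∧-rule on 1]
3. □(p3 ∧ ¬(p3 → ¬p3)), 0   [∧-rule on 1]
4. p3 ∧ ¬(p3 → ¬p3), 0   [□-rule on 3 via 0R0]
5. p3, 0   [∧-rule on 4]
6. ¬(p3 → ¬p3), 0   [∧-rule on 4]
Accessibility: 0R0

Satisfiable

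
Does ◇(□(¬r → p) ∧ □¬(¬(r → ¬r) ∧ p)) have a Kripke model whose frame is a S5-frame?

Satisfiable (open branch found)

1. ◇(□(¬r → p) ∧ □¬(¬(r → ¬r) ∧ p)), u
2. □(¬r → p) ∧ □¬(¬(r → ¬r) ∧ p), v
3. □(¬r → p), v
4. □¬(¬(r → ¬r) ∧ p), v
5. ¬r → p, u
6. ¬r → p, v
7. ¬(¬(r → ¬r) ∧ p), u
8. ¬(¬(r → ¬r) ∧ p), v
9. p, u
10. p, v
11. r → ¬r, u
12. r → ¬r, v
13. ¬r, u
14. ¬r, v
Accessibility: uRu, uRv, vRu, vRv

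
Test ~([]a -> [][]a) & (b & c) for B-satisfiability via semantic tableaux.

1. ~([]a -> [][]a) & (b & c), w0
2. ~([]a -> [][]a), w0
3. b & c, w0
4. []a, w0
5. ~[][]a, w0
6. b, w0
7. c, w0
8. a, w0
9. ~[]a, w1
10. a, w1
11. ~a, w2
Accessibility: w0Rw0, w0Rw1, w1Rw0, w1Rw1, w1Rw2, w2Rw1, w2Rw2

Satisfiable (open branch found)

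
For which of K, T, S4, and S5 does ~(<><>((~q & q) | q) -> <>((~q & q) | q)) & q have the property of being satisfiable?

K-tableau for the formula:
1. ~(<><>((~q & q) | q) -> <>((~q & q) | q)) & q, u
2. ~(<><>((~q & q) | q) -> <>((~q & q) | q)), u
3. q, u
4. <><>((~q & q) | q), u
5. ~<>((~q & q) | q), u
6. <>((~q & q) | q), v
7. ~((~q & q) | q), v
8. ~(~q & q), v
9. ~q, v
10. (~q & q) | q, w
11. q, w
Accessibility: uRv, vRw
Complete open branch: satisfiable in K.
T-tableau for the formula:
1. ~(<><>((~q & q) | q) -> <>((~q & q) | q)) & q, u
2. ~(<><>((~q & q) | q) -> <>((~q & q) | q)), u
3. q, u
4. <><>((~q & q) | q), u
5. ~<>((~q & q) | q), u
6. ~((~q & q) | q), u
7. ~(~q & q), u
8. ~q, u
Accessibility: uRu
Branch closes: q and ~q both at u.
Every branch closes (one shown): unsatisfiable in T, hence also in S4, S5 (every S4/S5-frame is a T-frame).

K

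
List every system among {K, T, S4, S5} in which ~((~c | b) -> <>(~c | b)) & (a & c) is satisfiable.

T-tableau for the formula:
1. ~((~c | b) -> <>(~c | b)) & (a & c), u
2. ~((~c | b) -> <>(~c | b)), u
3. a & c, u
4. ~c | b, u
5. ~<>(~c | b), u
6. a, u
7. c, u
8. ~(~c | b), u
9. ~b, u
10. b, u
Accessibility: uRu
Branch closes: b and ~b both at u.
Every branch closes (one shown): unsatisfiable in T, hence also in S4, S5 (every S4/S5-frame is a T-frame).
K-tableau for the formula:
1. ~((~c | b) -> <>(~c | b)) & (a & c), u
2. ~((~c | b) -> <>(~c | b)), u
3. a & c, u
4. ~c | b, u
5. ~<>(~c | b), u
6. a, u
7. c, u
8. b, u
Complete open branch: satisfiable in K.

K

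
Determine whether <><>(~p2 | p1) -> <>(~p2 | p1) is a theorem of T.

Not valid

Tableau for the negation ~(<><>(~p2 | p1) -> <>(~p2 | p1)):
1. ~(<><>(~p2 | p1) -> <>(~p2 | p1)), w0
2. <><>(~p2 | p1), w0
3. ~<>(~p2 | p1), w0
4. ~(~p2 | p1), w0
5. p2, w0
6. ~p1, w0
7. <>(~p2 | p1), w1
8. ~(~p2 | p1), w1
9. p2, w1
10. ~p1, w1
11. ~p2 | p1, w2
12. p1, w2
Accessibility: w0Rw0, w0Rw1, w1Rw1, w1Rw2, w2Rw2
The negation has an open branch (countermodel exists).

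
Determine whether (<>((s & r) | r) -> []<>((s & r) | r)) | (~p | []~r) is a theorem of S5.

Tableau for the negation ~((<>((s & r) | r) -> []<>((s & r) | r)) | (~p | []~r)):
1. ~((<>((s & r) | r) -> []<>((s & r) | r)) | (~p | []~r)), u
2. ~(<>((s & r) | r) -> []<>((s & r) | r)), u
3. ~(~p | []~r), u
4. <>((s & r) | r), u
5. ~[]<>((s & r) | r), u
6. p, u
7. ~[]~r, u
8. (s & r) | r, v
9. s & r, v
10. s, v
11. r, v
12. ~<>((s & r) | r), w
13. ~((s & r) | r), u
14. ~(s & r), u
15. ~r, u
16. ~((s & r) | r), v
17. ~(s & r), v
18. ~r, v
Accessibility: uRu, uRv, uRw, vRu, vRv, vRw, wRu, wRv, wRw
Branch closes: r and ~r both at v.
All branches of the negation close; one closing branch shown above.

Valid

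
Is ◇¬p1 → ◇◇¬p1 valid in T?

Tableau for the negation ¬(◇¬p1 → ◇◇¬p1):
1. ¬(◇¬p1 → ◇◇¬p1), u
2. ◇¬p1, u   [¬→-rule on 1]
3. ¬◇◇¬p1, u   [¬→-rule on 1]
4. ¬◇¬p1, u   [¬◇-rule on 3 via uRu]
5. p1, u   [¬◇-rule on 4 via uRu]
6. ¬p1, v   [◇-rule on 2: fresh world v, uRv]
7. ¬◇¬p1, v   [¬◇-rule on 3 via uRv]
8. p1, v   [¬◇-rule on 4 via uRv]
Accessibility: uRu, uRv, vRv
Branch closes: p1 and ¬p1 both at v.
All branches of the negation close; one closing branch shown above.

Valid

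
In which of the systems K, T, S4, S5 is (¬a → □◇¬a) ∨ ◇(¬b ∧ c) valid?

S5-tableau for the negation ¬((¬a → □◇¬a) ∨ ◇(¬b ∧ c)):
1. ¬((¬a → □◇¬a) ∨ ◇(¬b ∧ c)), u
2. ¬(¬a → □◇¬a), u
3. ¬◇(¬b ∧ c), u
4. ¬a, u
5. ¬□◇¬a, u
6. ¬(¬b ∧ c), u
7. ¬c, u
8. ¬◇¬a, v
9. ¬(¬b ∧ c), v
10. a, u
Accessibility: uRu, uRv, vRu, vRv
Branch closes: a and ¬a both at u.
Every branch closes (one shown): valid in S5.
S4-tableau for the negation ¬((¬a → □◇¬a) ∨ ◇(¬b ∧ c)):
1. ¬((¬a → □◇¬a) ∨ ◇(¬b ∧ c)), u
2. ¬(¬a → □◇¬a), u
3. ¬◇(¬b ∧ c), u
4. ¬a, u
5. ¬□◇¬a, u
6. ¬(¬b ∧ c), u
7. ¬c, u
8. ¬◇¬a, v
9. ¬(¬b ∧ c), v
10. a, v
11. ¬c, v
Accessibility: uRu, uRv, vRv
Complete open branch: countermodel on an S4-frame, so not valid in S4, nor in K, T (the same frame is also a K-frame and a T-frame).

S5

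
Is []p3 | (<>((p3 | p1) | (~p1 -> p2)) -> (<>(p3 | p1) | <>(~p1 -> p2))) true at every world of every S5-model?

Tableau for the negation ~([]p3 | (<>((p3 | p1) | (~p1 -> p2)) -> (<>(p3 | p1) | <>(~p1 -> p2)))):
1. ~([]p3 | (<>((p3 | p1) | (~p1 -> p2)) -> (<>(p3 | p1) | <>(~p1 -> p2)))), w0
2. ~[]p3, w0
3. ~(<>((p3 | p1) | (~p1 -> p2)) -> (<>(p3 | p1) | <>(~p1 -> p2))), w0
4. <>((p3 | p1) | (~p1 -> p2)), w0
5. ~(<>(p3 | p1) | <>(~p1 -> p2)), w0
6. ~<>(p3 | p1), w0
7. ~<>(~p1 -> p2), w0
8. ~(p3 | p1), w0
9. ~p3, w0
10. ~p1, w0
11. ~(~p1 -> p2), w0
12. ~p2, w0
13. ~p3, w1
14. ~(p3 | p1), w1
15. ~p1, w1
16. ~(~p1 -> p2), w1
17. ~p2, w1
18. (p3 | p1) | (~p1 -> p2), w2
19. ~(p3 | p1), w2
20. ~p3, w2
21. ~p1, w2
22. ~(~p1 -> p2), w2
23. ~p2, w2
24. ~p1 -> p2, w2
25. p2, w2
Accessibility: w0Rw0, w0Rw1, w0Rw2, w1Rw0, w1Rw1, w1Rw2, w2Rw0, w2Rw1, w2Rw2
Branch closes: p2 and ~p2 both at w2.
All branches of the negation close; one closing branch shown above.

Valid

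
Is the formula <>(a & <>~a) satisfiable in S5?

Satisfiable (open branch found)

1. <>(a & <>~a), 0
2. a & <>~a, 1
3. a, 1
4. <>~a, 1
5. ~a, 2
Accessibility: 0R0, 0R1, 0R2, 1R0, 1R1, 1R2, 2R0, 2R1, 2R2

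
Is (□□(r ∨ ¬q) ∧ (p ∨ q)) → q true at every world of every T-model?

Tableau for the negation ¬((□□(r ∨ ¬q) ∧ (p ∨ q)) → q):
1. ¬((□□(r ∨ ¬q) ∧ (p ∨ q)) → q), u
2. □□(r ∨ ¬q) ∧ (p ∨ q), u
3. ¬q, u
4. □□(r ∨ ¬q), u
5. p ∨ q, u
6. □(r ∨ ¬q), u
7. r ∨ ¬q, u
8. p, u
Accessibility: uRu
The negation has an open branch (countermodel exists).

Invalid (countermodel exists)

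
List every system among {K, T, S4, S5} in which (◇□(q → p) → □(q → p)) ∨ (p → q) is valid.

S5

S5-tableau for the negation ¬((◇□(q → p) → □(q → p)) ∨ (p → q)):
1. ¬((◇□(q → p) → □(q → p)) ∨ (p → q)), u
2. ¬(◇□(q → p) → □(q → p)), u   [¬∨-rule on 1]
3. ¬(p → q), u   [¬∨-rule on 1]
4. ◇□(q → p), u   [¬→-rule on 2]
5. ¬□(q → p), u   [¬→-rule on 2]
6. p, u   [¬→-rule on 3]
7. ¬q, u   [¬→-rule on 3]
8. □(q → p), v   [◇-rule on 4: fresh world v, uRv]
9. q → p, u   [□-rule on 8 via vRu]
10. q → p, v   [□-rule on 8 via vRv]
11. p, v   [→-rule on 10 (branches; this branch)]
12. ¬(q → p), w   [¬□-rule on 5: fresh world w, uRw]
13. q, w   [¬→-rule on 12]
14. ¬p, w   [¬→-rule on 12]
15. q → p, w   [□-rule on 8 via vRw]
16. p, w   [→-rule on 15 (branches; this branch)]
Accessibility: uRu, uRv, uRw, vRu, vRv, vRw, wRu, wRv, wRw
Branch closes: p and ¬p both at w.
Every branch closes (one shown): valid in S5.
S4-tableau for the negation ¬((◇□(q → p) → □(q → p)) ∨ (p → q)):
1. ¬((◇□(q → p) → □(q → p)) ∨ (p → q)), u
2. ¬(◇□(q → p) → □(q → p)), u   [¬∨-rule on 1]
3. ¬(p → q), u   [¬∨-rule on 1]
4. ◇□(q → p), u   [¬→-rule on 2]
5. ¬□(q → p), u   [¬→-rule on 2]
6. p, u   [¬→-rule on 3]
7. ¬q, u   [¬→-rule on 3]
8. □(q → p), v   [◇-rule on 4: fresh world v, uRv]
9. q → p, v   [□-rule on 8 via vRv]
10. p, v   [→-rule on 9 (branches; this branch)]
11. ¬(q → p), w   [¬□-rule on 5: fresh world w, uRw]
12. q, w   [¬→-rule on 11]
13. ¬p, w   [¬→-rule on 11]
Accessibility: uRu, uRv, uRw, vRv, wRw
Complete open branch: countermodel on an S4-frame, so not valid in S4, nor in K, T (the same frame is also a K-frame and a T-frame).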